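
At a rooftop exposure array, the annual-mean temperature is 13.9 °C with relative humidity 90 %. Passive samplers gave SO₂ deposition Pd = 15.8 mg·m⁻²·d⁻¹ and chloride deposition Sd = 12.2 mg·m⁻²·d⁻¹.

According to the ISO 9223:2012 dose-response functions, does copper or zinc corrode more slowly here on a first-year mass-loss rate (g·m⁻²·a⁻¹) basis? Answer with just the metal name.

copper: f(T) = -0.080·(T−10) [T>10 °C] = -0.3120
  sulphur-dioxide contribution → 1.609 μm/a
  chloride contribution → 1.016 μm/a
  total first-year rate 2.625 μm/a
  mass loss = 2.625 μm/a × 8.96 g/cm³ = 23.52 g·m⁻²·a⁻¹
zinc: temperature factor f = -0.071·(3.9) = -0.2769
  sulphur-dioxide contribution → 2.069 μm/a
  chloride contribution → 0.4876 μm/a
  total first-year rate 2.556 μm/a
  mass loss = 2.556 μm/a × 7.14 g/cm³ = 18.25 g·m⁻²·a⁻¹
Ordering by g·m⁻²·a⁻¹: copper (23.5) > zinc (18.3)

zinc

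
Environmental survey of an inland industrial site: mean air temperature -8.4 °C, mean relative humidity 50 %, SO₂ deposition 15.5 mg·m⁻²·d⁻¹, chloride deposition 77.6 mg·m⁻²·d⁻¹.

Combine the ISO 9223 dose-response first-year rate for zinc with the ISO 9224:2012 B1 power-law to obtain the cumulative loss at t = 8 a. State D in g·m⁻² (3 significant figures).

zinc: temperature factor f = +0.038·(-18.4) = -0.6992
  sulphur-dioxide contribution → 0.2136 μm/a
  chloride contribution → 0.1527 μm/a
  ⇒ r_corr(zinc) = 0.3663 μm/a
ISO 9224: D(t) = r_corr · t^b with b = 0.813 (zinc, B1)
  D(8) = 0.3663 × 8^0.813 = 0.3663 × 5.423 = 1.986 μm
  Mass loss = 1.986 μm × 7.14 g/cm³ = 14.18 g·m⁻²

D(8) = 14.2 g·m⁻²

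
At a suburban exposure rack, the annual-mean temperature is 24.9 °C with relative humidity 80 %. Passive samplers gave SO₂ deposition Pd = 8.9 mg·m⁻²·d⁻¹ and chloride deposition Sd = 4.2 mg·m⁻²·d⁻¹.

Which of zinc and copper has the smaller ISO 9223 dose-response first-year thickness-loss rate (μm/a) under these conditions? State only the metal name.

zinc

zinc: T>10 °C ⇒ hinge -0.071·(24.9−10) = -1.0579
  sulphur-dioxide contribution → 0.4646 μm/a
  chloride contribution → 0.6243 μm/a
  total first-year rate 1.089 μm/a
copper: f(T) = -0.080·(T−10) [T>10 °C] = -1.1920
  sulphur-dioxide contribution → 0.3186 μm/a
  chloride contribution → 0.9113 μm/a
  ⇒ r_corr(copper) = 1.23 μm/a
Ordering by μm/a: copper (1.23) > zinc (1.09)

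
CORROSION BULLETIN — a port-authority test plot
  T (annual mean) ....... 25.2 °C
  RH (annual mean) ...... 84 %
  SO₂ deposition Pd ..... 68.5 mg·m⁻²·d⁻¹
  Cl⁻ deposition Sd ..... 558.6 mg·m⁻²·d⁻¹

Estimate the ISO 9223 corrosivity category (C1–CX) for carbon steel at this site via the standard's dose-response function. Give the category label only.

carbon steel: temperature factor f = -0.054·(15.2) = -0.8208
  Pd branch = 1.77·Pd^0.52·e^(0.02·RH+f) = 37.64 μm/a
  Cl⁻ term: 0.102·558.6^0.62·exp(0.033·84+0.04·25.2) = 225.7
  r_corr = 37.64 + 225.7 = 263.3 μm/a
ISO 9223 Table 2 (carbon steel): 200 < 263 ≤ 700 μm/a ⇒ CX

CX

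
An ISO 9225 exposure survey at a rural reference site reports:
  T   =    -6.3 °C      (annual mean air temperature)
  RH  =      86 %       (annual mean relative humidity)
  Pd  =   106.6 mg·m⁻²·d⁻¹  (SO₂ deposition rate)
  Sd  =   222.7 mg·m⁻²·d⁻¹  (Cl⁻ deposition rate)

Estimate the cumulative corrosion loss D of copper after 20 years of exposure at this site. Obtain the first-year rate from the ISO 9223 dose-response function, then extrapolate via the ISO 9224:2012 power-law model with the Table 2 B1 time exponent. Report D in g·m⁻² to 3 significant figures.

D(20) = 71.5 g·m⁻²

copper: T≤10 °C ⇒ hinge +0.126·(-6.3−10) = -2.0538
  Pd branch = 0.0053·Pd^0.26·e^(0.059·RH+f) = 0.3657 μm/a
  Sd branch = 0.01025·Sd^0.27·e^(0.036·RH+0.049·T) = 0.7163 μm/a
  r_corr = 0.3657 + 0.7163 = 1.082 μm/a
Power-law: D(20) = r_corr · 20^0.667
  D(20) = 1.082 × 20^0.667 = 1.082 × 7.375 = 7.981 μm
  Mass loss = 7.981 μm × 8.96 g/cm³ = 71.51 g·m⁻²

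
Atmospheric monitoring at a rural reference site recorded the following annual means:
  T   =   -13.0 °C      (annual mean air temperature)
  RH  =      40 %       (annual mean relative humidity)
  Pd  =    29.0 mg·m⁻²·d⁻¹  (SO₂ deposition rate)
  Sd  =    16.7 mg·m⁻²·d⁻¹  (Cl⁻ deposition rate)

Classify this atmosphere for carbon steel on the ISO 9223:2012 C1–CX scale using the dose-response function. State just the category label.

C2

carbon steel: T≤10 °C ⇒ hinge +0.150·(-13.0−10) = -3.4500
  Pd branch = 1.77·Pd^0.52·e^(0.02·RH+f) = 0.7203 μm/a
  Sd branch = 0.102·Sd^0.62·e^(0.033·RH+0.04·T) = 1.301 μm/a
  sum: 0.7203 + 1.301 → r_corr = 2.021 μm/a
ISO 9223 Table 2 (carbon steel): 1.3 < 2.02 ≤ 25 μm/a ⇒ C2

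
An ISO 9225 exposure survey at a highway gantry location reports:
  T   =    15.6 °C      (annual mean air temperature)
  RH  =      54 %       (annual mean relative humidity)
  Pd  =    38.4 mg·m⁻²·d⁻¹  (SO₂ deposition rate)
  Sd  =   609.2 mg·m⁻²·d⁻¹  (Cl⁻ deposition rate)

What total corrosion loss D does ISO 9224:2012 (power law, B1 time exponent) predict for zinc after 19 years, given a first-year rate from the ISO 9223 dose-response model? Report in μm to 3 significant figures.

zinc: f(T) = -0.071·(T−10) [T>10 °C] = -0.3976
  Pd branch = 0.0129·Pd^0.44·e^(0.046·RH+f) = 0.5174 μm/a
  Sd branch = 0.0175·Sd^0.57·e^(0.008·RH+0.085·T) = 3.925 μm/a
  sum: 0.5174 + 3.925 → r_corr = 4.442 μm/a
ISO 9224: D(t) = r_corr · t^b with b = 0.813 (zinc, B1)
  D(19) = 4.442 × 19^0.813 = 4.442 × 10.96 = 48.67 μm

D(19) = 48.7 μm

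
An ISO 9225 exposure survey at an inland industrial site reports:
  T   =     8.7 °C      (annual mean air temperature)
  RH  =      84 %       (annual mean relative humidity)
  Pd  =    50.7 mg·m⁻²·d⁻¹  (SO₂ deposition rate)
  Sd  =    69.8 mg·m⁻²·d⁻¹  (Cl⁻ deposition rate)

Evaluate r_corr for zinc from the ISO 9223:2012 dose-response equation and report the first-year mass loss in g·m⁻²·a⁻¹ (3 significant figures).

r_corr = 29.3 g·m⁻²·a⁻¹

zinc: f(T) = +0.038·(T−10) [T≤10 °C] = -0.0494
  SO₂ term: 0.0129·50.7^0.44·exp(0.046·84-0.0494) = 3.292
  Sd branch = 0.0175·Sd^0.57·e^(0.008·RH+0.085·T) = 0.8073 μm/a
  sum: 3.292 + 0.8073 → r_corr = 4.099 μm/a
Convert to mass loss: 4.099 μm/a × 7.14 g/cm³ = 29.27 g·m⁻²·a⁻¹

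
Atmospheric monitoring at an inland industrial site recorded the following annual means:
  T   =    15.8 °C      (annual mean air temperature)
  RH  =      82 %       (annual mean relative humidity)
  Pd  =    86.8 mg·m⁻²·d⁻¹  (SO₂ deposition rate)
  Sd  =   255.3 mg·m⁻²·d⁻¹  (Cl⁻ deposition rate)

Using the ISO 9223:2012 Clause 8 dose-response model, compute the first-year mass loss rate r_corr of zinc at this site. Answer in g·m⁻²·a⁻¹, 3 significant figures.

r_corr = 40.6 g·m⁻²·a⁻¹

zinc: T>10 °C ⇒ hinge -0.071·(15.8−10) = -0.4118
  Pd branch = 0.0129·Pd^0.44·e^(0.046·RH+f) = 2.648 μm/a
  Sd branch = 0.0175·Sd^0.57·e^(0.008·RH+0.085·T) = 3.042 μm/a
  sum: 2.648 + 3.042 → r_corr = 5.69 μm/a
Convert to mass loss: 5.69 μm/a × 7.14 g/cm³ = 40.63 g·m⁻²·a⁻¹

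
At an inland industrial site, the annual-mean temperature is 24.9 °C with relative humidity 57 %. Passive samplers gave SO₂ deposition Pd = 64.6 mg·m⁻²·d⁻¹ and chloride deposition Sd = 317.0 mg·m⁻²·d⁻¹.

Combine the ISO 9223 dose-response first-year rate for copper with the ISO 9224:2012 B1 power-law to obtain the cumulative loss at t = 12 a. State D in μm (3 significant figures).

D(12) = 7.43 μm

copper: T>10 °C ⇒ hinge -0.080·(24.9−10) = -1.1920
  sulphur-dioxide contribution → 0.1373 μm/a
  chloride contribution → 1.28 μm/a
  total first-year rate 1.417 μm/a
Power-law: D(12) = r_corr · 12^0.667
  D(12) = 1.417 × 12^0.667 = 1.417 × 5.246 = 7.433 μm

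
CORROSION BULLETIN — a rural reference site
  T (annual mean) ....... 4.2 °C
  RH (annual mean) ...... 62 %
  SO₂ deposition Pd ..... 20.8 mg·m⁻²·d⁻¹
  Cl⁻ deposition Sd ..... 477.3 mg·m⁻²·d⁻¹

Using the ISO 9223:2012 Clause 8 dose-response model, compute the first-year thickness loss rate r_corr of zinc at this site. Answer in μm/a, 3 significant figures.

r_corr = 2.06 μm/a

zinc: temperature factor f = +0.038·(-5.8) = -0.2204
  Pd branch = 0.0129·Pd^0.44·e^(0.046·RH+f) = 0.6814 μm/a
  Sd branch = 0.0175·Sd^0.57·e^(0.008·RH+0.085·T) = 1.382 μm/a
  r_corr = 0.6814 + 1.382 = 2.063 μm/a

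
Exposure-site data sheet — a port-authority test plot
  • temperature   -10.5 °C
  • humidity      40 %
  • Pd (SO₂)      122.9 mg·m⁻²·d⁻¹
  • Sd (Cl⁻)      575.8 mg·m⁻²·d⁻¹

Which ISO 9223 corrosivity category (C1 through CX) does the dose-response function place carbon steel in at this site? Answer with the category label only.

C2

carbon steel: temperature factor f = +0.150·(-20.5) = -3.0750
  sulphur-dioxide contribution → 2.221 μm/a
  chloride contribution → 12.91 μm/a
  ⇒ r_corr(carbon steel) = 15.13 μm/a
15.1 μm/a falls in (1.3, 25] for carbon steel → category C2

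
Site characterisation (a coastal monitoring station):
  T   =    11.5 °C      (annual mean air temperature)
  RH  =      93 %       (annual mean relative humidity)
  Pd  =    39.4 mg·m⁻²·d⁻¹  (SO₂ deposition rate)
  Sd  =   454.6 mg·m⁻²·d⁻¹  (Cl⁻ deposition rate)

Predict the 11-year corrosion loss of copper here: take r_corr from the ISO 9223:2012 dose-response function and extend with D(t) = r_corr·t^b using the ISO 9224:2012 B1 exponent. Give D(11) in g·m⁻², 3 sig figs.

copper: temperature factor f = -0.080·(1.5) = -0.1200
  sulphur-dioxide contribution → 2.951 μm/a
  chloride contribution → 2.673 μm/a
  total first-year rate 5.624 μm/a
Long-term exponent b (ISO 9224 Table 2, B1) = 0.667
  D(11) = 5.624 × 11^0.667 = 5.624 × 4.95 = 27.84 μm
  Mass loss = 27.84 μm × 8.96 g/cm³ = 249.4 g·m⁻²

D(11) = 249 g·m⁻²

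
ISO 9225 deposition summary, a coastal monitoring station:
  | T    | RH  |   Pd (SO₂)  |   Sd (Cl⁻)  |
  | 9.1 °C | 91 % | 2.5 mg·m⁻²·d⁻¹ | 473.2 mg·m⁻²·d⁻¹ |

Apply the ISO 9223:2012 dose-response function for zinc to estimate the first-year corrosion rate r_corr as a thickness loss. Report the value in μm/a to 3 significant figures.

r_corr = 3.86 μm/a

zinc: T≤10 °C ⇒ hinge +0.038·(9.1−10) = -0.0342
  sulphur-dioxide contribution → 1.227 μm/a
  chloride contribution → 2.63 μm/a
  total first-year rate 3.857 μm/a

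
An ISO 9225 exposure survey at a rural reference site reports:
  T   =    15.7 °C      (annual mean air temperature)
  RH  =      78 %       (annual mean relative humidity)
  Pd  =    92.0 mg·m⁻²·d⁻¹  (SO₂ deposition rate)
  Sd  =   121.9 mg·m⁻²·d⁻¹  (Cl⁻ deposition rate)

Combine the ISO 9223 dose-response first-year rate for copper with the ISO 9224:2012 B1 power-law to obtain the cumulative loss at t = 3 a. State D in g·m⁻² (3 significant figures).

D(3) = 45.2 g·m⁻²

copper: f(T) = -0.080·(T−10) [T>10 °C] = -0.4560
  Pd branch = 0.0053·Pd^0.26·e^(0.059·RH+f) = 1.085 μm/a
  Cl⁻ term: 0.01025·121.9^0.27·exp(0.036·78+0.049·15.7) = 1.341
  r_corr = 1.085 + 1.341 = 2.426 μm/a
ISO 9224: D(t) = r_corr · t^b with b = 0.667 (copper, B1)
  D(3) = 2.426 × 3^0.667 = 2.426 × 2.081 = 5.049 μm
  Mass loss = 5.049 μm × 8.96 g/cm³ = 45.24 g·m⁻²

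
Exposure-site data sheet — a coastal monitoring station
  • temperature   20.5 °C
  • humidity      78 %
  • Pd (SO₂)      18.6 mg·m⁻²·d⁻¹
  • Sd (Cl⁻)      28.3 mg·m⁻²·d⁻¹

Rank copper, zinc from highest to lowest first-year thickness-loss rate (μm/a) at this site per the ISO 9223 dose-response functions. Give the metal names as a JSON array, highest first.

copper: f(T) = -0.080·(T−10) [T>10 °C] = -0.8400
  sulphur-dioxide contribution → 0.4877 μm/a
  chloride contribution → 1.144 μm/a
  ⇒ r_corr(copper) = 1.632 μm/a
zinc: f(T) = -0.071·(T−10) [T>10 °C] = -0.7455
  sulphur-dioxide contribution → 0.801 μm/a
  chloride contribution → 1.254 μm/a
  total first-year rate 2.055 μm/a
Ordering by μm/a: zinc (2.06) > copper (1.63)

["zinc", "copper"]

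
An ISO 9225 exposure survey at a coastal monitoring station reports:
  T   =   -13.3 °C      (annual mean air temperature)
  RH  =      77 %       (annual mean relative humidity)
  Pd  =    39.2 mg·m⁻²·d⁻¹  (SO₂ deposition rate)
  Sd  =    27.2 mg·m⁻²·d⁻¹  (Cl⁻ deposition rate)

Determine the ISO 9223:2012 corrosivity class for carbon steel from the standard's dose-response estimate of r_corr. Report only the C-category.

C2

carbon steel: f(T) = +0.150·(T−10) [T≤10 °C] = -3.4950
  SO₂ term: 1.77·39.2^0.52·exp(0.02·77-3.4950) = 1.688
  Cl⁻ term: 0.102·27.2^0.62·exp(0.033·77+0.04·-13.3) = 5.896
  r_corr = 1.688 + 5.896 = 7.584 μm/a
Category bounds: 1.3…25 μm/a bracket r_corr ⇒ C2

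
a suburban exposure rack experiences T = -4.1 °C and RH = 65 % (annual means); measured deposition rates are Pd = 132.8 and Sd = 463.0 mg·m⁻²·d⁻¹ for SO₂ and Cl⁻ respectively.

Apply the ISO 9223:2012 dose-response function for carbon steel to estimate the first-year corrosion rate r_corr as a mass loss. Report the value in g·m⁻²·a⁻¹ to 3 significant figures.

r_corr = 339 g·m⁻²·a⁻¹

carbon steel: temperature factor f = +0.150·(-14.1) = -2.1150
  sulphur-dioxide contribution → 9.956 μm/a
  chloride contribution → 33.24 μm/a
  ⇒ r_corr(carbon steel) = 43.19 μm/a
Convert to mass loss: 43.19 μm/a × 7.85 g/cm³ = 339.1 g·m⁻²·a⁻¹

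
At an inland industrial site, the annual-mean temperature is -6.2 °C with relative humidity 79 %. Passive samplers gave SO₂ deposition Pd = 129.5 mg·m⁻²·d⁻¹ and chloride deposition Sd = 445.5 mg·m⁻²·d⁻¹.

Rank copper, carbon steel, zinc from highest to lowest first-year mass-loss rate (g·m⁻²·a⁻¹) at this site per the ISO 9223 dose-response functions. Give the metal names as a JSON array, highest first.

copper: f(T) = +0.126·(T−10) [T≤10 °C] = -2.0412
  SO₂ term: 0.0053·129.5^0.26·exp(0.059·79-2.0412) = 0.2578
  Sd branch = 0.01025·Sd^0.27·e^(0.036·RH+0.049·T) = 0.6747 μm/a
  r_corr = 0.2578 + 0.6747 = 0.9325 μm/a
  mass loss = 0.9325 μm/a × 8.96 g/cm³ = 8.355 g·m⁻²·a⁻¹
carbon steel: T≤10 °C ⇒ hinge +0.150·(-6.2−10) = -2.4300
  SO₂ term: 1.77·129.5^0.52·exp(0.02·79-2.4300) = 9.489
  Sd branch = 0.102·Sd^0.62·e^(0.033·RH+0.04·T) = 47.36 μm/a
  r_corr = 9.489 + 47.36 = 56.85 μm/a
  mass loss = 56.85 μm/a × 7.85 g/cm³ = 446.2 g·m⁻²·a⁻¹
zinc: f(T) = +0.038·(T−10) [T≤10 °C] = -0.6156
  Pd branch = 0.0129·Pd^0.44·e^(0.046·RH+f) = 2.243 μm/a
  Cl⁻ term: 0.0175·445.5^0.57·exp(0.008·79+0.085·-6.2) = 0.6288
  r_corr = 2.243 + 0.6288 = 2.872 μm/a
  mass loss = 2.872 μm/a × 7.14 g/cm³ = 20.51 g·m⁻²·a⁻¹
Ordering by g·m⁻²·a⁻¹: carbon steel (446) > zinc (20.5) > copper (8.35)

["carbon steel", "zinc", "copper"]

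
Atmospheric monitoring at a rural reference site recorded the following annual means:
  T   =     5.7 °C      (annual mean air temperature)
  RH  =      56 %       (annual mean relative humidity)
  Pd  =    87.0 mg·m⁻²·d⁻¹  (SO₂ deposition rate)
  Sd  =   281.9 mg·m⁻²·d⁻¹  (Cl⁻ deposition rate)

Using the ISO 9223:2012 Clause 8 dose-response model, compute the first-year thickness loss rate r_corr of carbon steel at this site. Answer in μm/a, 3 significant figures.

carbon steel: T≤10 °C ⇒ hinge +0.150·(5.7−10) = -0.6450
  SO₂ term: 1.77·87.0^0.52·exp(0.02·56-0.6450) = 29.03
  Cl⁻ term: 0.102·281.9^0.62·exp(0.033·56+0.04·5.7) = 26.87
  r_corr = 29.03 + 26.87 = 55.9 μm/a

r_corr = 55.9 μm/a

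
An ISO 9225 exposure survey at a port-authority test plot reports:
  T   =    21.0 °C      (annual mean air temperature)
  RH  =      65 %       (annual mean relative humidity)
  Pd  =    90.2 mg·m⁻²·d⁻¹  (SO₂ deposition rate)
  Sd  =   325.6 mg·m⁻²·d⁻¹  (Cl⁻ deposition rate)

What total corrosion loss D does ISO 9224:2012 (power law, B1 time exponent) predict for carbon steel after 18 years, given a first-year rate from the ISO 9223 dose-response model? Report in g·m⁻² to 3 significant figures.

carbon steel: temperature factor f = -0.054·(11.0) = -0.5940
  sulphur-dioxide contribution → 37.26 μm/a
  chloride contribution → 72.92 μm/a
  total first-year rate 110.2 μm/a
ISO 9224: D(t) = r_corr · t^b with b = 0.523 (carbon steel, B1)
  D(18) = 110.2 × 18^0.523 = 110.2 × 4.534 = 499.6 μm
  Mass loss = 499.6 μm × 7.85 g/cm³ = 3922 g·m⁻²

D(18) = 3.92e+03 g·m⁻²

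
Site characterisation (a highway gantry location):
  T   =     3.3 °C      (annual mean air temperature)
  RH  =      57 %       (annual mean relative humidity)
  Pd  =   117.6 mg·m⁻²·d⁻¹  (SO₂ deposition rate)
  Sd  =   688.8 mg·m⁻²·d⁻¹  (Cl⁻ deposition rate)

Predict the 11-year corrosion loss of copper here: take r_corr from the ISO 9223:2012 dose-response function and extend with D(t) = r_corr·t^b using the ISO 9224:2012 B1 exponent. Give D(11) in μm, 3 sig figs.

copper: T≤10 °C ⇒ hinge +0.126·(3.3−10) = -0.8442
  SO₂ term: 0.0053·117.6^0.26·exp(0.059·57-0.8442) = 0.2272
  Cl⁻ term: 0.01025·688.8^0.27·exp(0.036·57+0.049·3.3) = 0.5475
  sum: 0.2272 + 0.5475 → r_corr = 0.7748 μm/a
ISO 9224: D(t) = r_corr · t^b with b = 0.667 (copper, B1)
  D(11) = 0.7748 × 11^0.667 = 0.7748 × 4.95 = 3.835 μm

D(11) = 3.84 μm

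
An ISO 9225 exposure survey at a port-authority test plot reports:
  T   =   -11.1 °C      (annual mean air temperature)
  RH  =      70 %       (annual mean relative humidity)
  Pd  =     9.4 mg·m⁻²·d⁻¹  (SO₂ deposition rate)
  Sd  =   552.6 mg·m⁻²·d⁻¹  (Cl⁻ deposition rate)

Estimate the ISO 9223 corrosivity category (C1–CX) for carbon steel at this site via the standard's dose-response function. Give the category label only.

C3

carbon steel: temperature factor f = +0.150·(-21.1) = -3.1650
  Pd branch = 1.77·Pd^0.52·e^(0.02·RH+f) = 0.9716 μm/a
  Cl⁻ term: 0.102·552.6^0.62·exp(0.033·70+0.04·-11.1) = 33.06
  r_corr = 0.9716 + 33.06 = 34.03 μm/a
ISO 9223 Table 2 (carbon steel): 25 < 34 ≤ 50 μm/a ⇒ C3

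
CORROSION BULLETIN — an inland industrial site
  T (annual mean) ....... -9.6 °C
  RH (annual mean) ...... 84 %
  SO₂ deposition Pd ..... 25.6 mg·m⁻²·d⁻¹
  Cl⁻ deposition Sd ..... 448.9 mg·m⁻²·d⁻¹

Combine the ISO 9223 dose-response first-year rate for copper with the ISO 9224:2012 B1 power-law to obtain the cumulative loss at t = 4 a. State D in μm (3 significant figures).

D(4) = 2.10 μm

copper: T≤10 °C ⇒ hinge +0.126·(-9.6−10) = -2.4696
  sulphur-dioxide contribution → 0.148 μm/a
  chloride contribution → 0.6852 μm/a
  total first-year rate 0.8332 μm/a
Power-law: D(4) = r_corr · 4^0.667
  D(4) = 0.8332 × 4^0.667 = 0.8332 × 2.521 = 2.1 μm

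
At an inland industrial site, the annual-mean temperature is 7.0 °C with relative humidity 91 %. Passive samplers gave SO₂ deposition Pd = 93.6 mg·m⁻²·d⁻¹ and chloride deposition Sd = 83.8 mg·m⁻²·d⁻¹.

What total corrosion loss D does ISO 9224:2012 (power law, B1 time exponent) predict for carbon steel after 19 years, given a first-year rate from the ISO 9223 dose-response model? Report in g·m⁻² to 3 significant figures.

D(19) = 4.25e+03 g·m⁻²

carbon steel: f(T) = +0.150·(T−10) [T≤10 °C] = -0.4500
  Pd branch = 1.77·Pd^0.52·e^(0.02·RH+f) = 73.79 μm/a
  Sd branch = 0.102·Sd^0.62·e^(0.033·RH+0.04·T) = 42.34 μm/a
  sum: 73.79 + 42.34 → r_corr = 116.1 μm/a
ISO 9224: D(t) = r_corr · t^b with b = 0.523 (carbon steel, B1)
  D(19) = 116.1 × 19^0.523 = 116.1 × 4.664 = 541.7 μm
  Mass loss = 541.7 μm × 7.85 g/cm³ = 4252 g·m⁻²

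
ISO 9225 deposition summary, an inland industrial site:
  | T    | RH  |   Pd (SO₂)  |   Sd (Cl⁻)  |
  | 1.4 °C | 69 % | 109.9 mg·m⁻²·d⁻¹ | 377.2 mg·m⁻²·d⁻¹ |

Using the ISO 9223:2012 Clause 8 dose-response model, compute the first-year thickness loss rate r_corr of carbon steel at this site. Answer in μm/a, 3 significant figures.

r_corr = 63.9 μm/a

carbon steel: temperature factor f = +0.150·(-8.6) = -1.2900
  SO₂ term: 1.77·109.9^0.52·exp(0.02·69-1.2900) = 22.3
  Sd branch = 0.102·Sd^0.62·e^(0.033·RH+0.04·T) = 41.62 μm/a
  sum: 22.3 + 41.62 → r_corr = 63.92 μm/a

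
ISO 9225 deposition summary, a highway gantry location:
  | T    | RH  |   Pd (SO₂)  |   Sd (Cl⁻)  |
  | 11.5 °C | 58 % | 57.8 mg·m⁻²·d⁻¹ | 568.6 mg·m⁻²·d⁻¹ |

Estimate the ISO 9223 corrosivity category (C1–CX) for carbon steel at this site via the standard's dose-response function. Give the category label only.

C5

carbon steel: f(T) = -0.054·(T−10) [T>10 °C] = -0.0810
  sulphur-dioxide contribution → 42.93 μm/a
  chloride contribution → 55.92 μm/a
  total first-year rate 98.86 μm/a
Category bounds: 80…200 μm/a bracket r_corr ⇒ C5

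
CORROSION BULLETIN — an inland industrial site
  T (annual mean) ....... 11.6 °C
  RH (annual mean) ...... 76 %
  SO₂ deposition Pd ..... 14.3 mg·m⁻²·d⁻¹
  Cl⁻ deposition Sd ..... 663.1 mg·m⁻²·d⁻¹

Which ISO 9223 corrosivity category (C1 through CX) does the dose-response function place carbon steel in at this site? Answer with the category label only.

carbon steel: T>10 °C ⇒ hinge -0.054·(11.6−10) = -0.0864
  sulphur-dioxide contribution → 29.6 μm/a
  chloride contribution → 111.9 μm/a
  ⇒ r_corr(carbon steel) = 141.5 μm/a
141 μm/a falls in (80, 200] for carbon steel → category C5

C5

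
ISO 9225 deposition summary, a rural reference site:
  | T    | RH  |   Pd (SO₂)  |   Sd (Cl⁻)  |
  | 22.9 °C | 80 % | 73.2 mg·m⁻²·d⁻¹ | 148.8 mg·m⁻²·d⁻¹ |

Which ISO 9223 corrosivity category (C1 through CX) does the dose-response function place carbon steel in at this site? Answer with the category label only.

C5

carbon steel: T>10 °C ⇒ hinge -0.054·(22.9−10) = -0.6966
  sulphur-dioxide contribution → 40.72 μm/a
  chloride contribution → 79.43 μm/a
  ⇒ r_corr(carbon steel) = 120.2 μm/a
120 μm/a falls in (80, 200] for carbon steel → category C5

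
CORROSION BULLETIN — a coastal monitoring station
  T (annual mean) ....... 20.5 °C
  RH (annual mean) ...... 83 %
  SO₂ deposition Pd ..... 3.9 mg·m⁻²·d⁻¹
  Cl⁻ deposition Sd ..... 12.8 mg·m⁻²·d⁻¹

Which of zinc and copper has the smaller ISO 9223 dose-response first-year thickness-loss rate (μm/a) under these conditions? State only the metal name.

zinc

zinc: f(T) = -0.071·(T−10) [T>10 °C] = -0.7455
  sulphur-dioxide contribution → 0.507 μm/a
  chloride contribution → 0.8304 μm/a
  total first-year rate 1.337 μm/a
copper: temperature factor f = -0.080·(10.5) = -0.8400
  sulphur-dioxide contribution → 0.4364 μm/a
  chloride contribution → 1.106 μm/a
  total first-year rate 1.542 μm/a
Ordering by μm/a: copper (1.54) > zinc (1.34)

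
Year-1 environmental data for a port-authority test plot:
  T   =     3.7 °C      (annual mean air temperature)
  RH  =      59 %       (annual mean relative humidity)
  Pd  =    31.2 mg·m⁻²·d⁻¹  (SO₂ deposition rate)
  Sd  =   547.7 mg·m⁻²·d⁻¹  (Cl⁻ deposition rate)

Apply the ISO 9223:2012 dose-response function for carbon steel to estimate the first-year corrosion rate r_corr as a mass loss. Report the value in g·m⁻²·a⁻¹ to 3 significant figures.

r_corr = 430 g·m⁻²·a⁻¹

carbon steel: T≤10 °C ⇒ hinge +0.150·(3.7−10) = -0.9450
  Pd branch = 1.77·Pd^0.52·e^(0.02·RH+f) = 13.4 μm/a
  Sd branch = 0.102·Sd^0.62·e^(0.033·RH+0.04·T) = 41.34 μm/a
  sum: 13.4 + 41.34 → r_corr = 54.73 μm/a
Convert to mass loss: 54.73 μm/a × 7.85 g/cm³ = 429.7 g·m⁻²·a⁻¹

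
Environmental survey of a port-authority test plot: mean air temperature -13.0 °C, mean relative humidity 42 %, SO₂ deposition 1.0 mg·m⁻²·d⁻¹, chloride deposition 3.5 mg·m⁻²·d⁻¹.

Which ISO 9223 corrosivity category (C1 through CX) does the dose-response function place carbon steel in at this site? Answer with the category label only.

carbon steel: f(T) = +0.150·(T−10) [T≤10 °C] = -3.4500
  sulphur-dioxide contribution → 0.1302 μm/a
  chloride contribution → 0.5273 μm/a
  ⇒ r_corr(carbon steel) = 0.6574 μm/a
0.657 μm/a falls in (0, 1.3] for carbon steel → category C1

C1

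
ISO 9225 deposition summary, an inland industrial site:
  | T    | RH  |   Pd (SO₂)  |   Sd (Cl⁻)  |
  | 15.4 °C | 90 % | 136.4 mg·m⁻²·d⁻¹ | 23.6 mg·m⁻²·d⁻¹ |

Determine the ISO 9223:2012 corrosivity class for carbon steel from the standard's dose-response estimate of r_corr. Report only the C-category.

carbon steel: f(T) = -0.054·(T−10) [T>10 °C] = -0.2916
  SO₂ term: 1.77·136.4^0.52·exp(0.02·90-0.2916) = 103.1
  Sd branch = 0.102·Sd^0.62·e^(0.033·RH+0.04·T) = 26.13 μm/a
  r_corr = 103.1 + 26.13 = 129.2 μm/a
Category bounds: 80…200 μm/a bracket r_corr ⇒ C5

C5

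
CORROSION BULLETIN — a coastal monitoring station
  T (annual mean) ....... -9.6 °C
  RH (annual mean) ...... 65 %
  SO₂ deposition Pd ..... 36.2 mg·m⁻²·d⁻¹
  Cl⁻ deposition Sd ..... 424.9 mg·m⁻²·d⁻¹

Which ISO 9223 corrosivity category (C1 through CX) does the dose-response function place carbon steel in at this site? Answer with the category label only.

carbon steel: temperature factor f = +0.150·(-19.6) = -2.9400
  sulphur-dioxide contribution → 2.22 μm/a
  chloride contribution → 25.29 μm/a
  total first-year rate 27.51 μm/a
27.5 μm/a falls in (25, 50] for carbon steel → category C3

C3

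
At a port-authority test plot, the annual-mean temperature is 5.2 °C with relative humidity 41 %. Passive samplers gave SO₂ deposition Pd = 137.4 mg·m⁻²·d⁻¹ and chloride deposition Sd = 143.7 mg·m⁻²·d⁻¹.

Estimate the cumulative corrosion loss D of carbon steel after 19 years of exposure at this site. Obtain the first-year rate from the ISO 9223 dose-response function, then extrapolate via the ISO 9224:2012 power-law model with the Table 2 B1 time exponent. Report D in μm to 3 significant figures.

carbon steel: T≤10 °C ⇒ hinge +0.150·(5.2−10) = -0.7200
  sulphur-dioxide contribution → 25.3 μm/a
  chloride contribution → 10.57 μm/a
  total first-year rate 35.87 μm/a
Long-term exponent b (ISO 9224 Table 2, B1) = 0.523
  D(19) = 35.87 × 19^0.523 = 35.87 × 4.664 = 167.3 μm

D(19) = 167 μm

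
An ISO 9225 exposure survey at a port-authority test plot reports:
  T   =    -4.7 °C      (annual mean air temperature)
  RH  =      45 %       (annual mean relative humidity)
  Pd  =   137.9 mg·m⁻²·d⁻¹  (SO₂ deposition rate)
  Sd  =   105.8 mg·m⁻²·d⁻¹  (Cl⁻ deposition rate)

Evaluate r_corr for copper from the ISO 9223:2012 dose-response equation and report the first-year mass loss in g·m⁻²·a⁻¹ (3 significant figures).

r_corr = 1.68 g·m⁻²·a⁻¹

copper: T≤10 °C ⇒ hinge +0.126·(-4.7−10) = -1.8522
  SO₂ term: 0.0053·137.9^0.26·exp(0.059·45-1.8522) = 0.04258
  Cl⁻ term: 0.01025·105.8^0.27·exp(0.036·45+0.049·-4.7) = 0.1448
  sum: 0.04258 + 0.1448 → r_corr = 0.1874 μm/a
Convert to mass loss: 0.1874 μm/a × 8.96 g/cm³ = 1.679 g·m⁻²·a⁻¹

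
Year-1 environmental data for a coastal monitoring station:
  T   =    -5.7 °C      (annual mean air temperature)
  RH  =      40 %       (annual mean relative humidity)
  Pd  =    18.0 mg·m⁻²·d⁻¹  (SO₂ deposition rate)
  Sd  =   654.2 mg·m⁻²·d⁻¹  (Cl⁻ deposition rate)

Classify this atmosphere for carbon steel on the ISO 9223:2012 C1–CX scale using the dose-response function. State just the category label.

C2

carbon steel: T≤10 °C ⇒ hinge +0.150·(-5.7−10) = -2.3550
  sulphur-dioxide contribution → 1.68 μm/a
  chloride contribution → 16.93 μm/a
  total first-year rate 18.61 μm/a
ISO 9223 Table 2 (carbon steel): 1.3 < 18.6 ≤ 25 μm/a ⇒ C2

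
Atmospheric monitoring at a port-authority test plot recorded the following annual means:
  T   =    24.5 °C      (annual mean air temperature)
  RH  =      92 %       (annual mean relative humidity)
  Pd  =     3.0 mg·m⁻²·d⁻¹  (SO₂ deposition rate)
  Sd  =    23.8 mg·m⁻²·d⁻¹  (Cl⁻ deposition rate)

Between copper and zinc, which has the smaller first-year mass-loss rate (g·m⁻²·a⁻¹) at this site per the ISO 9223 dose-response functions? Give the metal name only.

copper: T>10 °C ⇒ hinge -0.080·(24.5−10) = -1.1600
  Pd branch = 0.0053·Pd^0.26·e^(0.059·RH+f) = 0.5034 μm/a
  Sd branch = 0.01025·Sd^0.27·e^(0.036·RH+0.049·T) = 2.199 μm/a
  sum: 0.5034 + 2.199 → r_corr = 2.702 μm/a
  mass loss = 2.702 μm/a × 8.96 g/cm³ = 24.21 g·m⁻²·a⁻¹
zinc: f(T) = -0.071·(T−10) [T>10 °C] = -1.0295
  SO₂ term: 0.0129·3.0^0.44·exp(0.046·92-1.0295) = 0.5145
  Cl⁻ term: 0.0175·23.8^0.57·exp(0.008·92+0.085·24.5) = 1.785
  r_corr = 0.5145 + 1.785 = 2.3 μm/a
  mass loss = 2.3 μm/a × 7.14 g/cm³ = 16.42 g·m⁻²·a⁻¹
Ordering by g·m⁻²·a⁻¹: copper (24.2) > zinc (16.4)

zinc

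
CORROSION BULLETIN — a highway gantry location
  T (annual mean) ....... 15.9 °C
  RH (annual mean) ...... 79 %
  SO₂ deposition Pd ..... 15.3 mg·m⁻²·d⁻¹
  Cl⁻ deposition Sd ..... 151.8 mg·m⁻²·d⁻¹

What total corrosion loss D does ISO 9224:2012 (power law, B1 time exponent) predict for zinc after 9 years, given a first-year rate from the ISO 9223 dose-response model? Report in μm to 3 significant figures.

zinc: T>10 °C ⇒ hinge -0.071·(15.9−10) = -0.4189
  sulphur-dioxide contribution → 1.067 μm/a
  chloride contribution → 2.227 μm/a
  total first-year rate 3.294 μm/a
Long-term exponent b (ISO 9224 Table 2, B1) = 0.813
  D(9) = 3.294 × 9^0.813 = 3.294 × 5.968 = 19.66 μm

D(9) = 19.7 μm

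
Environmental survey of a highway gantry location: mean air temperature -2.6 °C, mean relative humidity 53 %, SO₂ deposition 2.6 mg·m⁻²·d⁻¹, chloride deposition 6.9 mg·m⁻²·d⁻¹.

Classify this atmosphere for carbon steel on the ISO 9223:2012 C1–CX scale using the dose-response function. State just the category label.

C2

carbon steel: temperature factor f = +0.150·(-12.6) = -1.8900
  SO₂ term: 1.77·2.6^0.52·exp(0.02·53-1.8900) = 1.269
  Sd branch = 0.102·Sd^0.62·e^(0.033·RH+0.04·T) = 1.75 μm/a
  sum: 1.269 + 1.75 → r_corr = 3.019 μm/a
ISO 9223 Table 2 (carbon steel): 1.3 < 3.02 ≤ 25 μm/a ⇒ C2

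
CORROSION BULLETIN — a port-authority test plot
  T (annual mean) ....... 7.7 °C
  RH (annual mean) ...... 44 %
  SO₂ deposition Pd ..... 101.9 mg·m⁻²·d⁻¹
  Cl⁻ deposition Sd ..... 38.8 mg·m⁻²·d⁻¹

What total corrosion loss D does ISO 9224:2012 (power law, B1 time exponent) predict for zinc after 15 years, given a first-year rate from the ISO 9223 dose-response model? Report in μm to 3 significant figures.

zinc: temperature factor f = +0.038·(-2.3) = -0.0874
  sulphur-dioxide contribution → 0.6843 μm/a
  chloride contribution → 0.3853 μm/a
  ⇒ r_corr(zinc) = 1.07 μm/a
ISO 9224: D(t) = r_corr · t^b with b = 0.813 (zinc, B1)
  D(15) = 1.07 × 15^0.813 = 1.07 × 9.04 = 9.669 μm

D(15) = 9.67 μm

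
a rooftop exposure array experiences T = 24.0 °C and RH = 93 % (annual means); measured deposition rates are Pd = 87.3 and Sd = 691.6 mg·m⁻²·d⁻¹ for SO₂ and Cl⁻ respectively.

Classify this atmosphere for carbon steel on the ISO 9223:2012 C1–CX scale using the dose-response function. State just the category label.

CX

carbon steel: temperature factor f = -0.054·(14.0) = -0.7560
  SO₂ term: 1.77·87.3^0.52·exp(0.02·93-0.7560) = 54.55
  Cl⁻ term: 0.102·691.6^0.62·exp(0.033·93+0.04·24.0) = 330.4
  sum: 54.55 + 330.4 → r_corr = 385 μm/a
Category bounds: 200…700 μm/a bracket r_corr ⇒ CX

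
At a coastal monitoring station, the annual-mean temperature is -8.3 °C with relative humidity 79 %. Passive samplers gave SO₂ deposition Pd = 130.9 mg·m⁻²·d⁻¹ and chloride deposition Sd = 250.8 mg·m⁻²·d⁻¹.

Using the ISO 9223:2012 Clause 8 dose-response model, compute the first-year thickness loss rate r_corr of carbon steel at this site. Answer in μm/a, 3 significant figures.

carbon steel: temperature factor f = +0.150·(-18.3) = -2.7450
  sulphur-dioxide contribution → 6.964 μm/a
  chloride contribution → 30.49 μm/a
  total first-year rate 37.46 μm/a

r_corr = 37.5 μm/a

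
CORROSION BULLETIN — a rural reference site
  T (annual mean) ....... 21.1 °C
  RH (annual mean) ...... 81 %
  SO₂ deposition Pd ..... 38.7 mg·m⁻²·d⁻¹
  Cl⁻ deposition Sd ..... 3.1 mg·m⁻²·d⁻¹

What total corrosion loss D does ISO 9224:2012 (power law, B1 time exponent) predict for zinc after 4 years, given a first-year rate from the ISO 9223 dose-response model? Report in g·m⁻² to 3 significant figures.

zinc: temperature factor f = -0.071·(11.1) = -0.7881
  SO₂ term: 0.0129·38.7^0.44·exp(0.046·81-0.7881) = 1.216
  Cl⁻ term: 0.0175·3.1^0.57·exp(0.008·81+0.085·21.1) = 0.3832
  sum: 1.216 + 0.3832 → r_corr = 1.6 μm/a
ISO 9224: D(t) = r_corr · t^b with b = 0.813 (zinc, B1)
  D(4) = 1.6 × 4^0.813 = 1.6 × 3.087 = 4.937 μm
  Mass loss = 4.937 μm × 7.14 g/cm³ = 35.25 g·m⁻²

D(4) = 35.3 g·m⁻²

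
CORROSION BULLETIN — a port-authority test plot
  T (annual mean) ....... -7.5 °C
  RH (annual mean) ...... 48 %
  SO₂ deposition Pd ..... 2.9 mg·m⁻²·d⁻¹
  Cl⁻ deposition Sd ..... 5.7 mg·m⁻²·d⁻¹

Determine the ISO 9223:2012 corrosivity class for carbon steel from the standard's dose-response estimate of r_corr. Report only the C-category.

carbon steel: temperature factor f = +0.150·(-17.5) = -2.6250
  SO₂ term: 1.77·2.9^0.52·exp(0.02·48-2.6250) = 0.5825
  Sd branch = 0.102·Sd^0.62·e^(0.033·RH+0.04·T) = 1.084 μm/a
  sum: 0.5825 + 1.084 → r_corr = 1.666 μm/a
ISO 9223 Table 2 (carbon steel): 1.3 < 1.67 ≤ 25 μm/a ⇒ C2

C2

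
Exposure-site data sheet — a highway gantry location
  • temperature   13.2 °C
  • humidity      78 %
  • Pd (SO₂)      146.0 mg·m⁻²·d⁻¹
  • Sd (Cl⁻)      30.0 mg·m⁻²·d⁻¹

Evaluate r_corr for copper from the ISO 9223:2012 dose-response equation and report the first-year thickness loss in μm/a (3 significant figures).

copper: temperature factor f = -0.080·(3.2) = -0.2560
  Pd branch = 0.0053·Pd^0.26·e^(0.059·RH+f) = 1.494 μm/a
  Sd branch = 0.01025·Sd^0.27·e^(0.036·RH+0.049·T) = 0.8127 μm/a
  r_corr = 1.494 + 0.8127 = 2.307 μm/a

r_corr = 2.31 μm/a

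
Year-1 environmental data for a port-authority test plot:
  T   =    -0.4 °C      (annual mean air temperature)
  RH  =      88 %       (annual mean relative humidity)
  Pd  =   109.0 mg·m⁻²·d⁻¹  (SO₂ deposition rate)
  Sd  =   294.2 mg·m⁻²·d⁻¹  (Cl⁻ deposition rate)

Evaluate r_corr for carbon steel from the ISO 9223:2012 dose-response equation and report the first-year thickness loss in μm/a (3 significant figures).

r_corr = 86.9 μm/a

carbon steel: T≤10 °C ⇒ hinge +0.150·(-0.4−10) = -1.5600
  Pd branch = 1.77·Pd^0.52·e^(0.02·RH+f) = 24.79 μm/a
  Cl⁻ term: 0.102·294.2^0.62·exp(0.033·88+0.04·-0.4) = 62.14
  r_corr = 24.79 + 62.14 = 86.94 μm/a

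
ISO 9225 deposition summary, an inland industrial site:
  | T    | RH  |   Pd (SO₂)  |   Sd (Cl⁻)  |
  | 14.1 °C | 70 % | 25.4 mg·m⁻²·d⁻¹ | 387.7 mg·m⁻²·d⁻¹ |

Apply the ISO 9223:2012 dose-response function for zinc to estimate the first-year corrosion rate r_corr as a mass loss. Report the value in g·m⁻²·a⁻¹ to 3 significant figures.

zinc: temperature factor f = -0.071·(4.1) = -0.2911
  SO₂ term: 0.0129·25.4^0.44·exp(0.046·70-0.2911) = 1.002
  Cl⁻ term: 0.0175·387.7^0.57·exp(0.008·70+0.085·14.1) = 3.035
  sum: 1.002 + 3.035 → r_corr = 4.037 μm/a
Convert to mass loss: 4.037 μm/a × 7.14 g/cm³ = 28.82 g·m⁻²·a⁻¹

r_corr = 28.8 g·m⁻²·a⁻¹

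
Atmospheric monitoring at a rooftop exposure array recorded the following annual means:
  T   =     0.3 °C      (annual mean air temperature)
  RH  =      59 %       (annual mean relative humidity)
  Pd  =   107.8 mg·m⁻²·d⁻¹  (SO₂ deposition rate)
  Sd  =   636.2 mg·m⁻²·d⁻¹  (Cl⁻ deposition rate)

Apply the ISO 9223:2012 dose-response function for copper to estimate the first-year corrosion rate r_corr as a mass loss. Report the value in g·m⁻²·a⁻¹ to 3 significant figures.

r_corr = 5.99 g·m⁻²·a⁻¹

copper: f(T) = +0.126·(T−10) [T≤10 °C] = -1.2222
  SO₂ term: 0.0053·107.8^0.26·exp(0.059·59-1.2222) = 0.1713
  Cl⁻ term: 0.01025·636.2^0.27·exp(0.036·59+0.049·0.3) = 0.4972
  sum: 0.1713 + 0.4972 → r_corr = 0.6685 μm/a
Convert to mass loss: 0.6685 μm/a × 8.96 g/cm³ = 5.99 g·m⁻²·a⁻¹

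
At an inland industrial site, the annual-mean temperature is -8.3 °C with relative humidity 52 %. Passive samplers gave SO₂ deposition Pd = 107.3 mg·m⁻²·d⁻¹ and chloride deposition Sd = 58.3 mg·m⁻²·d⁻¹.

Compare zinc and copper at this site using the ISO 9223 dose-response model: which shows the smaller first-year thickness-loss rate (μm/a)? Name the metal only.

zinc: f(T) = +0.038·(T−10) [T≤10 °C] = -0.6954
  sulphur-dioxide contribution → 0.5507 μm/a
  chloride contribution → 0.133 μm/a
  total first-year rate 0.6836 μm/a
copper: T≤10 °C ⇒ hinge +0.126·(-8.3−10) = -2.3058
  sulphur-dioxide contribution → 0.0383 μm/a
  chloride contribution → 0.133 μm/a
  ⇒ r_corr(copper) = 0.1713 μm/a
Ordering by μm/a: zinc (0.684) > copper (0.171)

copper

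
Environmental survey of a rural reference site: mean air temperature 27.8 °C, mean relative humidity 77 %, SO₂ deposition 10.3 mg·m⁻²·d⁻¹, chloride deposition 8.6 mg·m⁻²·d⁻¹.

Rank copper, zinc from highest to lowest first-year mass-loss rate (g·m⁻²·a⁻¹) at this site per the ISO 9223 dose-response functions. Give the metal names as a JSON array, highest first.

copper: T>10 °C ⇒ hinge -0.080·(27.8−10) = -1.4240
  Pd branch = 0.0053·Pd^0.26·e^(0.059·RH+f) = 0.2199 μm/a
  Cl⁻ term: 0.01025·8.6^0.27·exp(0.036·77+0.049·27.8) = 1.144
  sum: 0.2199 + 1.144 → r_corr = 1.364 μm/a
  mass loss = 1.364 μm/a × 8.96 g/cm³ = 12.22 g·m⁻²·a⁻¹
zinc: T>10 °C ⇒ hinge -0.071·(27.8−10) = -1.2638
  SO₂ term: 0.0129·10.3^0.44·exp(0.046·77-1.2638) = 0.3513
  Sd branch = 0.0175·Sd^0.57·e^(0.008·RH+0.085·T) = 1.173 μm/a
  r_corr = 0.3513 + 1.173 = 1.525 μm/a
  mass loss = 1.525 μm/a × 7.14 g/cm³ = 10.89 g·m⁻²·a⁻¹
Ordering by g·m⁻²·a⁻¹: copper (12.2) > zinc (10.9)

["copper", "zinc"]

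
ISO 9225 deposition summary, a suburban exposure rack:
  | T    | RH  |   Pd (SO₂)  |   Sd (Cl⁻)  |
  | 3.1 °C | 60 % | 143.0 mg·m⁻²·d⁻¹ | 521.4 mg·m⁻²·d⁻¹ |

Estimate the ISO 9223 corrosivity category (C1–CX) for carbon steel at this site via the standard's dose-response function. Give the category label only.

carbon steel: temperature factor f = +0.150·(-6.9) = -1.0350
  sulphur-dioxide contribution → 27.57 μm/a
  chloride contribution → 40.46 μm/a
  total first-year rate 68.03 μm/a
ISO 9223 Table 2 (carbon steel): 50 < 68 ≤ 80 μm/a ⇒ C4

C4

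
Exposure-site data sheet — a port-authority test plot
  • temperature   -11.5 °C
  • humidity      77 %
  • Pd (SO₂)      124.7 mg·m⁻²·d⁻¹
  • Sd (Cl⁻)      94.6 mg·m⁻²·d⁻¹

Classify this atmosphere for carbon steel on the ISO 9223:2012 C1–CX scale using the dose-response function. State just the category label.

C2

carbon steel: T≤10 °C ⇒ hinge +0.150·(-11.5−10) = -3.2250
  sulphur-dioxide contribution → 4.037 μm/a
  chloride contribution → 13.72 μm/a
  total first-year rate 17.76 μm/a
17.8 μm/a falls in (1.3, 25] for carbon steel → category C2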